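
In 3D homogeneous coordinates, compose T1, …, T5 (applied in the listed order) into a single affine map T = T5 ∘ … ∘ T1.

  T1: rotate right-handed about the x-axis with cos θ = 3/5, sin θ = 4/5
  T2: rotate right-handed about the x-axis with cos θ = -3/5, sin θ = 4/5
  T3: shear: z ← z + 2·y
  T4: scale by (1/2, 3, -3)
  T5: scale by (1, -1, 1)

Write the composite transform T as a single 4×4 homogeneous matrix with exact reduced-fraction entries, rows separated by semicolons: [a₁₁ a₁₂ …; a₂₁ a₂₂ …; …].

T1 = [1 0 0 0; 0 3/5 -4/5 0; 0 4/5 3/5 0; 0 0 0 1]
T2·T1 = [1 0 0 0; 0 -1 0 0; 0 0 -1 0; 0 0 0 1]
T3·…·T1 = [1 0 0 0; 0 -1 0 0; 0 -2 -1 0; 0 0 0 1]
T4·…·T1 = [1/2 0 0 0; 0 -3 0 0; 0 6 3 0; 0 0 0 1]
T5·…·T1 = [1/2 0 0 0; 0 3 0 0; 0 6 3 0; 0 0 0 1]

T = [1/2 0 0 0; 0 3 0 0; 0 6 3 0; 0 0 0 1]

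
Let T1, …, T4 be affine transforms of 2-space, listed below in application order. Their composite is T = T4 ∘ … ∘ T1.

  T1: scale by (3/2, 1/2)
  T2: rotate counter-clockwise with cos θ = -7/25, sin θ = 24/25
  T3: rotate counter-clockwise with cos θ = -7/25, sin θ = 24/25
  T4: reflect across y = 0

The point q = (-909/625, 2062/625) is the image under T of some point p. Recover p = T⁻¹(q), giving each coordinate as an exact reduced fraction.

p = (2, 4)

T1 = [3/2 0 0; 0 1/2 0; 0 0 1]
T2·T1 = [-21/50 -12/25 0; 36/25 -7/50 0; 0 0 1]
T3·…·T1 = [-1581/1250 168/625 0; -504/625 -527/1250 0; 0 0 1]
T4·…·T1 = [-1581/1250 168/625 0; 504/625 527/1250 0; 0 0 1]
det M = -3/4; M⁻¹ = [-1054/1875 224/625 0; 672/625 1054/625 0; 0 0 1]
M⁻¹ · (-909/625, 2062/625)ᵀ = (2, 4)ᵀ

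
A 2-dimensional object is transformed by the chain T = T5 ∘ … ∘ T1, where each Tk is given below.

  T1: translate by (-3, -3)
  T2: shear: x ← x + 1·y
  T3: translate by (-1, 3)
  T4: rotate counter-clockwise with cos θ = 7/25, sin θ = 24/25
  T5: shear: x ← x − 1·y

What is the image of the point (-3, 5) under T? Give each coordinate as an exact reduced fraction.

T1 translate by (-3, -3): (-3, 5) → (-6, 2)
T2 shear: x ← x + 1·y: (-6, 2) → (-4, 2)
T3 translate by (-1, 3): (-4, 2) → (-5, 5)
T4 rotate counter-clockwise with cos θ = 7/25, sin θ = 24/25: (-5, 5) → (-31/5, -17/5)
T5 shear: x ← x − 1·y: (-31/5, -17/5) → (-14/5, -17/5)

T(p) = (-14/5, -17/5)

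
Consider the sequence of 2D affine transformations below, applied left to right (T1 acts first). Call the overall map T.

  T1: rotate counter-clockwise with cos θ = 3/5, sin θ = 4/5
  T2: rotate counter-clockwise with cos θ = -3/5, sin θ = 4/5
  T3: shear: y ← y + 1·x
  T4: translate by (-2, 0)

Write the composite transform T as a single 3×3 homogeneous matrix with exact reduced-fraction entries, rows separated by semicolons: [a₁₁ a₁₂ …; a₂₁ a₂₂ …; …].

T = [-1 0 -2; -1 -1 0; 0 0 1]

T1 = [3/5 -4/5 0; 4/5 3/5 0; 0 0 1]
T2·T1 = [-1 0 0; 0 -1 0; 0 0 1]
T3·…·T1 = [-1 0 0; -1 -1 0; 0 0 1]
T4·…·T1 = [-1 0 -2; -1 -1 0; 0 0 1]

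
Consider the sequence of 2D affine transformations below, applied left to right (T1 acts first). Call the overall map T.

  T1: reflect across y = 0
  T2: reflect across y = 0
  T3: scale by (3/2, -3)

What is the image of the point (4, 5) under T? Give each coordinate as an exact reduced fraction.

T(p) = (6, -15)

T1 reflect across y = 0: (4, 5) → (4, -5)
T2 reflect across y = 0: (4, -5) → (4, 5)
T3 scale by (3/2, -3): (4, 5) → (6, -15)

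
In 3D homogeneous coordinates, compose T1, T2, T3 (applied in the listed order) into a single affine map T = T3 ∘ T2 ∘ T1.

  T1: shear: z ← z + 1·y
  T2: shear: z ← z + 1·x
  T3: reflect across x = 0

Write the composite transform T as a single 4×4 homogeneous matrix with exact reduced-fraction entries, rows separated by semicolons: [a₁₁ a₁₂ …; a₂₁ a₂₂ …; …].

T = [-1 0 0 0; 0 1 0 0; 1 1 1 0; 0 0 0 1]

T1 = [1 0 0 0; 0 1 0 0; 0 1 1 0; 0 0 0 1]
T2·T1 = [1 0 0 0; 0 1 0 0; 1 1 1 0; 0 0 0 1]
T3·…·T1 = [-1 0 0 0; 0 1 0 0; 1 1 1 0; 0 0 0 1]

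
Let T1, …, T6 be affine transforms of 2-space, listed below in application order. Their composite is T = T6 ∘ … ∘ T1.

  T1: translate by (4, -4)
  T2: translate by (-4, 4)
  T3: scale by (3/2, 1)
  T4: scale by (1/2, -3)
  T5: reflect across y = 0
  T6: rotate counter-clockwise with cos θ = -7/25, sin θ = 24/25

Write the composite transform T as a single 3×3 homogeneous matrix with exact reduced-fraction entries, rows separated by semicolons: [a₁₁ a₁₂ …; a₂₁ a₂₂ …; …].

T = [-21/100 -72/25 0; 18/25 -21/25 0; 0 0 1]

T1 = [1 0 4; 0 1 -4; 0 0 1]
T2·T1 = [1 0 0; 0 1 0; 0 0 1]
T3·…·T1 = [3/2 0 0; 0 1 0; 0 0 1]
T4·…·T1 = [3/4 0 0; 0 -3 0; 0 0 1]
T5·…·T1 = [3/4 0 0; 0 3 0; 0 0 1]
T6·…·T1 = [-21/100 -72/25 0; 18/25 -21/25 0; 0 0 1]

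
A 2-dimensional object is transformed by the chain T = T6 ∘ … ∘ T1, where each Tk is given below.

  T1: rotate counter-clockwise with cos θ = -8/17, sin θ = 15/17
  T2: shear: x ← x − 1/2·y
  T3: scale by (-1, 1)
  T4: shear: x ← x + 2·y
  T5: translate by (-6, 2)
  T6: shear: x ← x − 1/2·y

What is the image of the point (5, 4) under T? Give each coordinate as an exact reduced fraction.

T(p) = (67/17, 77/17)

T1 rotate counter-clockwise with cos θ = -8/17, sin θ = 15/17: (5, 4) → (-100/17, 43/17)
T2 shear: x ← x − 1/2·y: (-100/17, 43/17) → (-243/34, 43/17)
T3 scale by (-1, 1): (-243/34, 43/17) → (243/34, 43/17)
T4 shear: x ← x + 2·y: (243/34, 43/17) → (415/34, 43/17)
T5 translate by (-6, 2): (415/34, 43/17) → (211/34, 77/17)
T6 shear: x ← x − 1/2·y: (211/34, 77/17) → (67/17, 77/17)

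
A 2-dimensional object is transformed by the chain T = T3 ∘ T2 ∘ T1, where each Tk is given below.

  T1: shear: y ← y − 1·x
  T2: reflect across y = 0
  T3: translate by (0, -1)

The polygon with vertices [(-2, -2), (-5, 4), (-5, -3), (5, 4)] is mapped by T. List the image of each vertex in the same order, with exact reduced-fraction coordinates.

T1 shear: y ← y − 1·x: (-2, -2) → (-2, 0); (-5, 4) → (-5, 9); (-5, -3) → (-5, 2); (5, 4) → (5, -1)
T2 reflect across y = 0: (-2, 0) → (-2, 0); (-5, 9) → (-5, -9); (-5, 2) → (-5, -2); (5, -1) → (5, 1)
T3 translate by (0, -1): (-2, 0) → (-2, -1); (-5, -9) → (-5, -10); (-5, -2) → (-5, -3); (5, 1) → (5, 0)

image vertices: (-2, -1), (-5, -10), (-5, -3), (5, 0)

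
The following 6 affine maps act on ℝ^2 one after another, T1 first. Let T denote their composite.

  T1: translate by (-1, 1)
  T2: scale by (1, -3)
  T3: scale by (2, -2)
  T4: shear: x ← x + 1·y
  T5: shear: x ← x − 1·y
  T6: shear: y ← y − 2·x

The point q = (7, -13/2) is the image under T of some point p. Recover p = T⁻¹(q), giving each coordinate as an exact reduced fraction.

T1 = [1 0 -1; 0 1 1; 0 0 1]
T2·T1 = [1 0 -1; 0 -3 -3; 0 0 1]
T3·…·T1 = [2 0 -2; 0 6 6; 0 0 1]
T4·…·T1 = [2 6 4; 0 6 6; 0 0 1]
T5·…·T1 = [2 0 -2; 0 6 6; 0 0 1]
T6·…·T1 = [2 0 -2; -4 6 10; 0 0 1]
det M = 12; M⁻¹ = [1/2 0 1; 1/3 1/6 -1; 0 0 1]
M⁻¹ · (7, -13/2)ᵀ = (9/2, 1/4)ᵀ

p = (9/2, 1/4)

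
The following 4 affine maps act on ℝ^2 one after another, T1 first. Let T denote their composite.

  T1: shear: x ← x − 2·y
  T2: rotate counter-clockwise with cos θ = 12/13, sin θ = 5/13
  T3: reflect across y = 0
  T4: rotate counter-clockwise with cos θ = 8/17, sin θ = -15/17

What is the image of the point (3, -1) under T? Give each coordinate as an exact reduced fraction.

T(p) = (25/17, -83/17)

T1 shear: x ← x − 2·y: (3, -1) → (5, -1)
T2 rotate counter-clockwise with cos θ = 12/13, sin θ = 5/13: (5, -1) → (5, 1)
T3 reflect across y = 0: (5, 1) → (5, -1)
T4 rotate counter-clockwise with cos θ = 8/17, sin θ = -15/17: (5, -1) → (25/17, -83/17)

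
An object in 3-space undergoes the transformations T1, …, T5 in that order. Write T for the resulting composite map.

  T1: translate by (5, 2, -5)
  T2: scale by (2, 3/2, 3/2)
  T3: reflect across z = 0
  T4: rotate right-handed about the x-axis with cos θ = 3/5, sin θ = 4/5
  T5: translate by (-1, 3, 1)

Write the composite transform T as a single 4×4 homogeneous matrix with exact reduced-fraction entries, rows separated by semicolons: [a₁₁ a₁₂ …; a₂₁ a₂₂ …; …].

T = [2 0 0 9; 0 9/10 6/5 -6/5; 0 6/5 -9/10 79/10; 0 0 0 1]

T1 = [1 0 0 5; 0 1 0 2; 0 0 1 -5; 0 0 0 1]
T2·T1 = [2 0 0 10; 0 3/2 0 3; 0 0 3/2 -15/2; 0 0 0 1]
T3·…·T1 = [2 0 0 10; 0 3/2 0 3; 0 0 -3/2 15/2; 0 0 0 1]
T4·…·T1 = [2 0 0 10; 0 9/10 6/5 -21/5; 0 6/5 -9/10 69/10; 0 0 0 1]
T5·…·T1 = [2 0 0 9; 0 9/10 6/5 -6/5; 0 6/5 -9/10 79/10; 0 0 0 1]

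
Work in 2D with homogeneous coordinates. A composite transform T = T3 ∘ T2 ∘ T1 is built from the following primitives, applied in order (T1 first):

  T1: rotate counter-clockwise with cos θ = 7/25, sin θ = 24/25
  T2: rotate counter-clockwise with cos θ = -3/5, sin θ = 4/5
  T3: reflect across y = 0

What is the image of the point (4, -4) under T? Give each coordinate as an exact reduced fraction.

T(p) = (-644/125, -292/125)

T1 rotate counter-clockwise with cos θ = 7/25, sin θ = 24/25: (4, -4) → (124/25, 68/25)
T2 rotate counter-clockwise with cos θ = -3/5, sin θ = 4/5: (124/25, 68/25) → (-644/125, 292/125)
T3 reflect across y = 0: (-644/125, 292/125) → (-644/125, -292/125)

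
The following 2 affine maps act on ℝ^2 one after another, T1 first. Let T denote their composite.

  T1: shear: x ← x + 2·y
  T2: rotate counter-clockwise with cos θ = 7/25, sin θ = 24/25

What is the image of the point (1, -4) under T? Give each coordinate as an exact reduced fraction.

T(p) = (47/25, -196/25)

T1 shear: x ← x + 2·y: (1, -4) → (-7, -4)
T2 rotate counter-clockwise with cos θ = 7/25, sin θ = 24/25: (-7, -4) → (47/25, -196/25)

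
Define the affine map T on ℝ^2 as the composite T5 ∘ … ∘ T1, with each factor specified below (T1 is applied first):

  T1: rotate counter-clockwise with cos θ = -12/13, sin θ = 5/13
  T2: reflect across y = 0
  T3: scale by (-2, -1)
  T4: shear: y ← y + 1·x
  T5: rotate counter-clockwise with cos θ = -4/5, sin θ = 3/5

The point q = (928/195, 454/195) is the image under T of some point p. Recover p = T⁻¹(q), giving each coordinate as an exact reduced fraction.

T1 = [-12/13 -5/13 0; 5/13 -12/13 0; 0 0 1]
T2·T1 = [-12/13 -5/13 0; -5/13 12/13 0; 0 0 1]
T3·…·T1 = [24/13 10/13 0; 5/13 -12/13 0; 0 0 1]
T4·…·T1 = [24/13 10/13 0; 29/13 -2/13 0; 0 0 1]
T5·…·T1 = [-183/65 -34/65 0; -44/65 38/65 0; 0 0 1]
det M = -2; M⁻¹ = [-19/65 -17/65 0; -22/65 183/130 0; 0 0 1]
M⁻¹ · (928/195, 454/195)ᵀ = (-2, 5/3)ᵀ

p = (-2, 5/3)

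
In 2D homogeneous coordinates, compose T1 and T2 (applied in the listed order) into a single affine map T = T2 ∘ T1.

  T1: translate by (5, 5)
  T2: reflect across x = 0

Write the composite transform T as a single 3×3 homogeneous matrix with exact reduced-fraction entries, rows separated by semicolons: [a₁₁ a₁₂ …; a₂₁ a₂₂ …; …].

T = [-1 0 -5; 0 1 5; 0 0 1]

T1 = [1 0 5; 0 1 5; 0 0 1]
T2·T1 = [-1 0 -5; 0 1 5; 0 0 1]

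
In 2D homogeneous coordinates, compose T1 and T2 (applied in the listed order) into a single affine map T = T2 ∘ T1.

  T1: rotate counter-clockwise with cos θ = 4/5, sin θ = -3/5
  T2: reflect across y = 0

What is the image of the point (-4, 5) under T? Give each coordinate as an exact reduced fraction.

T1 rotate counter-clockwise with cos θ = 4/5, sin θ = -3/5: (-4, 5) → (-1/5, 32/5)
T2 reflect across y = 0: (-1/5, 32/5) → (-1/5, -32/5)

T(p) = (-1/5, -32/5)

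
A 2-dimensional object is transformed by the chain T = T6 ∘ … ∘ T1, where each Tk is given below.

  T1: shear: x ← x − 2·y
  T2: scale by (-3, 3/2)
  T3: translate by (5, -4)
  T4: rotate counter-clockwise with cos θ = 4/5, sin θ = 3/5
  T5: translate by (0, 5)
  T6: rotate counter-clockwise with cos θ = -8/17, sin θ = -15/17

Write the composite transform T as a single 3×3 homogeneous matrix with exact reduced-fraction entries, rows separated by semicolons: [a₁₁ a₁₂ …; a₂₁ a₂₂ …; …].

T = [-39/85 12/5 104/85; 252/85 -57/10 -672/85; 0 0 1]

T1 = [1 -2 0; 0 1 0; 0 0 1]
T2·T1 = [-3 6 0; 0 3/2 0; 0 0 1]
T3·…·T1 = [-3 6 5; 0 3/2 -4; 0 0 1]
T4·…·T1 = [-12/5 39/10 32/5; -9/5 24/5 -1/5; 0 0 1]
T5·…·T1 = [-12/5 39/10 32/5; -9/5 24/5 24/5; 0 0 1]
T6·…·T1 = [-39/85 12/5 104/85; 252/85 -57/10 -672/85; 0 0 1]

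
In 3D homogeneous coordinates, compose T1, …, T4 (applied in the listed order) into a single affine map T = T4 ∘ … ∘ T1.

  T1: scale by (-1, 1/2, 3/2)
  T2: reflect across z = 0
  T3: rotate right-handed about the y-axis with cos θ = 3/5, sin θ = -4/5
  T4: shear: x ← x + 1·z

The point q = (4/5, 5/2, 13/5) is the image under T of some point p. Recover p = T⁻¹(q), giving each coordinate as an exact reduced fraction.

T1 = [-1 0 0 0; 0 1/2 0 0; 0 0 3/2 0; 0 0 0 1]
T2·T1 = [-1 0 0 0; 0 1/2 0 0; 0 0 -3/2 0; 0 0 0 1]
T3·…·T1 = [-3/5 0 6/5 0; 0 1/2 0 0; -4/5 0 -9/10 0; 0 0 0 1]
T4·…·T1 = [-7/5 0 3/10 0; 0 1/2 0 0; -4/5 0 -9/10 0; 0 0 0 1]
det M = 3/4; M⁻¹ = [-3/5 0 -1/5 0; 0 2 0 0; 8/15 0 -14/15 0; 0 0 0 1]
M⁻¹ · (4/5, 5/2, 13/5)ᵀ = (-1, 5, -2)ᵀ

p = (-1, 5, -2)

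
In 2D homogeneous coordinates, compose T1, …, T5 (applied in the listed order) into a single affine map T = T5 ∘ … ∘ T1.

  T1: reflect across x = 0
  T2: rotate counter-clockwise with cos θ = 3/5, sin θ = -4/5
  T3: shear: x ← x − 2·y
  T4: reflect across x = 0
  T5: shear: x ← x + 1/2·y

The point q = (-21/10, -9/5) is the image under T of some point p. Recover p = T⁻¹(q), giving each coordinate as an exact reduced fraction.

p = (0, -3)

T1 = [-1 0 0; 0 1 0; 0 0 1]
T2·T1 = [-3/5 4/5 0; 4/5 3/5 0; 0 0 1]
T3·…·T1 = [-11/5 -2/5 0; 4/5 3/5 0; 0 0 1]
T4·…·T1 = [11/5 2/5 0; 4/5 3/5 0; 0 0 1]
T5·…·T1 = [13/5 7/10 0; 4/5 3/5 0; 0 0 1]
det M = 1; M⁻¹ = [3/5 -7/10 0; -4/5 13/5 0; 0 0 1]
M⁻¹ · (-21/10, -9/5)ᵀ = (0, -3)ᵀ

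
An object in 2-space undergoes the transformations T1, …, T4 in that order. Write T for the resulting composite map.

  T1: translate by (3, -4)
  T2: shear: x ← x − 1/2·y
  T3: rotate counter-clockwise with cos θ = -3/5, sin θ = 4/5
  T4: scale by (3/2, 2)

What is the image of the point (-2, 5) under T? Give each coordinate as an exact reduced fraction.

T(p) = (-33/20, -2/5)

T1 translate by (3, -4): (-2, 5) → (1, 1)
T2 shear: x ← x − 1/2·y: (1, 1) → (1/2, 1)
T3 rotate counter-clockwise with cos θ = -3/5, sin θ = 4/5: (1/2, 1) → (-11/10, -1/5)
T4 scale by (3/2, 2): (-11/10, -1/5) → (-33/20, -2/5)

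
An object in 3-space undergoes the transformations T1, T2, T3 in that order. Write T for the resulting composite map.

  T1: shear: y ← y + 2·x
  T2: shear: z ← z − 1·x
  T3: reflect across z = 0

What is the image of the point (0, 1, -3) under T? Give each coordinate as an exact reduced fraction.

T1 shear: y ← y + 2·x: (0, 1, -3) → (0, 1, -3)
T2 shear: z ← z − 1·x: (0, 1, -3) → (0, 1, -3)
T3 reflect across z = 0: (0, 1, -3) → (0, 1, 3)

T(p) = (0, 1, 3)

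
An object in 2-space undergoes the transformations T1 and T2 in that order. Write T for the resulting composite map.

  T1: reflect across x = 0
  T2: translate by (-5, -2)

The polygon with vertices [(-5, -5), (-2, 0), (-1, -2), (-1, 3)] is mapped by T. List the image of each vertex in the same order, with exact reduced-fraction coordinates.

image vertices: (0, -7), (-3, -2), (-4, -4), (-4, 1)

T1 reflect across x = 0: (-5, -5) → (5, -5); (-2, 0) → (2, 0); (-1, -2) → (1, -2); (-1, 3) → (1, 3)
T2 translate by (-5, -2): (5, -5) → (0, -7); (2, 0) → (-3, -2); (1, -2) → (-4, -4); (1, 3) → (-4, 1)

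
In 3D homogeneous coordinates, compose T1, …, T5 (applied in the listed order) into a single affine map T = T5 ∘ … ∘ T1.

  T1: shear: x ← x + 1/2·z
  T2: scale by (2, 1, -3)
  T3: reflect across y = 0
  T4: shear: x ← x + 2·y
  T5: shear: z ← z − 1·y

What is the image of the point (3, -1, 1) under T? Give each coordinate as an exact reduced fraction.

T(p) = (9, 1, -4)

T1 shear: x ← x + 1/2·z: (3, -1, 1) → (7/2, -1, 1)
T2 scale by (2, 1, -3): (7/2, -1, 1) → (7, -1, -3)
T3 reflect across y = 0: (7, -1, -3) → (7, 1, -3)
T4 shear: x ← x + 2·y: (7, 1, -3) → (9, 1, -3)
T5 shear: z ← z − 1·y: (9, 1, -3) → (9, 1, -4)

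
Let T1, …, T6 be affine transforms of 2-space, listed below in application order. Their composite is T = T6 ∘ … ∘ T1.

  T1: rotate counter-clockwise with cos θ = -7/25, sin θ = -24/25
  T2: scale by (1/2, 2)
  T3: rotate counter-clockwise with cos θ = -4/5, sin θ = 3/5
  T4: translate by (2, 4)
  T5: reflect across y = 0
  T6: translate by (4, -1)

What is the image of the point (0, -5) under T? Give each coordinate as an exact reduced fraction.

T(p) = (156/25, -33/25)

T1 rotate counter-clockwise with cos θ = -7/25, sin θ = -24/25: (0, -5) → (-24/5, 7/5)
T2 scale by (1/2, 2): (-24/5, 7/5) → (-12/5, 14/5)
T3 rotate counter-clockwise with cos θ = -4/5, sin θ = 3/5: (-12/5, 14/5) → (6/25, -92/25)
T4 translate by (2, 4): (6/25, -92/25) → (56/25, 8/25)
T5 reflect across y = 0: (56/25, 8/25) → (56/25, -8/25)
T6 translate by (4, -1): (56/25, -8/25) → (156/25, -33/25)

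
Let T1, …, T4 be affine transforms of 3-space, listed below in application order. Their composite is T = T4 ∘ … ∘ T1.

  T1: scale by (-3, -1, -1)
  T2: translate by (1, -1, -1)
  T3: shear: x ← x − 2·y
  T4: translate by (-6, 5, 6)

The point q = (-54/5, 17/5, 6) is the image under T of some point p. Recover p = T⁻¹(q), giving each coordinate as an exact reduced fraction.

p = (3, 3/5, -1)

T1 = [-3 0 0 0; 0 -1 0 0; 0 0 -1 0; 0 0 0 1]
T2·T1 = [-3 0 0 1; 0 -1 0 -1; 0 0 -1 -1; 0 0 0 1]
T3·…·T1 = [-3 2 0 3; 0 -1 0 -1; 0 0 -1 -1; 0 0 0 1]
T4·…·T1 = [-3 2 0 -3; 0 -1 0 4; 0 0 -1 5; 0 0 0 1]
det M = -3; M⁻¹ = [-1/3 -2/3 0 5/3; 0 -1 0 4; 0 0 -1 5; 0 0 0 1]
M⁻¹ · (-54/5, 17/5, 6)ᵀ = (3, 3/5, -1)ᵀ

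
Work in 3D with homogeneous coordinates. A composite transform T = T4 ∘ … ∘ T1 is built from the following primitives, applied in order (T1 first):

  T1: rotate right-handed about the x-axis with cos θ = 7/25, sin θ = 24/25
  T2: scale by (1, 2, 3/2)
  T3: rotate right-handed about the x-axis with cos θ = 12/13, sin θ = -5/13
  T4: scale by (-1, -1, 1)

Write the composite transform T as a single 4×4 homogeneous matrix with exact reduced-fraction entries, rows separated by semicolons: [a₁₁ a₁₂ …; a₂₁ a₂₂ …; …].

T1 = [1 0 0 0; 0 7/25 -24/25 0; 0 24/25 7/25 0; 0 0 0 1]
T2·T1 = [1 0 0 0; 0 14/25 -48/25 0; 0 36/25 21/50 0; 0 0 0 1]
T3·…·T1 = [1 0 0 0; 0 348/325 -1047/650 0; 0 362/325 366/325 0; 0 0 0 1]
T4·…·T1 = [-1 0 0 0; 0 -348/325 1047/650 0; 0 362/325 366/325 0; 0 0 0 1]

T = [-1 0 0 0; 0 -348/325 1047/650 0; 0 362/325 366/325 0; 0 0 0 1]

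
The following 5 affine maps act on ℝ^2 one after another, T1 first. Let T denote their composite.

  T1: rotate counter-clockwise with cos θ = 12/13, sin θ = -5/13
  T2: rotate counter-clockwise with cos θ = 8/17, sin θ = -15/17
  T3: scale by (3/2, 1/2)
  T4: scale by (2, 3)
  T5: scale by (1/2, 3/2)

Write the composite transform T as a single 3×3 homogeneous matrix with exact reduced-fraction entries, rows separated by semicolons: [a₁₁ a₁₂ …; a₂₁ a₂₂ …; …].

T1 = [12/13 5/13 0; -5/13 12/13 0; 0 0 1]
T2·T1 = [21/221 220/221 0; -220/221 21/221 0; 0 0 1]
T3·…·T1 = [63/442 330/221 0; -110/221 21/442 0; 0 0 1]
T4·…·T1 = [63/221 660/221 0; -330/221 63/442 0; 0 0 1]
T5·…·T1 = [63/442 330/221 0; -495/221 189/884 0; 0 0 1]

T = [63/442 330/221 0; -495/221 189/884 0; 0 0 1]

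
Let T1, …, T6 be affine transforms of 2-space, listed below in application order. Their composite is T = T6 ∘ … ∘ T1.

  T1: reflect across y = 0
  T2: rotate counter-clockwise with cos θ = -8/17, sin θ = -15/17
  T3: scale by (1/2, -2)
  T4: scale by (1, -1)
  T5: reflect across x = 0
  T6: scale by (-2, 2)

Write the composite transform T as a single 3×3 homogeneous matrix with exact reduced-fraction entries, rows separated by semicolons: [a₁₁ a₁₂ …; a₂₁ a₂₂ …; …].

T = [-8/17 -15/17 0; -60/17 32/17 0; 0 0 1]

T1 = [1 0 0; 0 -1 0; 0 0 1]
T2·T1 = [-8/17 -15/17 0; -15/17 8/17 0; 0 0 1]
T3·…·T1 = [-4/17 -15/34 0; 30/17 -16/17 0; 0 0 1]
T4·…·T1 = [-4/17 -15/34 0; -30/17 16/17 0; 0 0 1]
T5·…·T1 = [4/17 15/34 0; -30/17 16/17 0; 0 0 1]
T6·…·T1 = [-8/17 -15/17 0; -60/17 32/17 0; 0 0 1]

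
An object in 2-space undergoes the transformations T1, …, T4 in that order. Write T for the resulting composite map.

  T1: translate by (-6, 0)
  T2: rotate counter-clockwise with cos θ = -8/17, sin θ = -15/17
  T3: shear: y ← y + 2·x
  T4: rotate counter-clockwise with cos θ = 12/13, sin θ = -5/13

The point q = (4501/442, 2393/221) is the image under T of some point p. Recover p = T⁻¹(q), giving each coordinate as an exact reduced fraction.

T1 = [1 0 -6; 0 1 0; 0 0 1]
T2·T1 = [-8/17 15/17 48/17; -15/17 -8/17 90/17; 0 0 1]
T3·…·T1 = [-8/17 15/17 48/17; -31/17 22/17 186/17; 0 0 1]
T4·…·T1 = [-251/221 290/221 1506/221; -332/221 189/221 1992/221; 0 0 1]
det M = 1; M⁻¹ = [189/221 -290/221 6; 332/221 -251/221 0; 0 0 1]
M⁻¹ · (4501/442, 2393/221)ᵀ = (1/2, 3)ᵀ

p = (1/2, 3)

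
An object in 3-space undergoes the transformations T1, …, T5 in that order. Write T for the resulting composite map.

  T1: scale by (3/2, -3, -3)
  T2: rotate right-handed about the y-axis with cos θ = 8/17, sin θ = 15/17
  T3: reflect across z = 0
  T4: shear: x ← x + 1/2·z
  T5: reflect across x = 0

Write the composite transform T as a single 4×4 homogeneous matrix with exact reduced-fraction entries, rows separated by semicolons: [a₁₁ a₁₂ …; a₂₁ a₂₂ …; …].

T1 = [3/2 0 0 0; 0 -3 0 0; 0 0 -3 0; 0 0 0 1]
T2·T1 = [12/17 0 -45/17 0; 0 -3 0 0; -45/34 0 -24/17 0; 0 0 0 1]
T3·…·T1 = [12/17 0 -45/17 0; 0 -3 0 0; 45/34 0 24/17 0; 0 0 0 1]
T4·…·T1 = [93/68 0 -33/17 0; 0 -3 0 0; 45/34 0 24/17 0; 0 0 0 1]
T5·…·T1 = [-93/68 0 33/17 0; 0 -3 0 0; 45/34 0 24/17 0; 0 0 0 1]

T = [-93/68 0 33/17 0; 0 -3 0 0; 45/34 0 24/17 0; 0 0 0 1]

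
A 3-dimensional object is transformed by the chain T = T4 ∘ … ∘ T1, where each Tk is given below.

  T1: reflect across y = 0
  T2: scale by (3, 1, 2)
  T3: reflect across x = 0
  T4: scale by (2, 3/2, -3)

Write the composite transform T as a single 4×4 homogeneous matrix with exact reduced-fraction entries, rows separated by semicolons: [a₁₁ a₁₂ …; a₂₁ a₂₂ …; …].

T = [-6 0 0 0; 0 -3/2 0 0; 0 0 -6 0; 0 0 0 1]

T1 = [1 0 0 0; 0 -1 0 0; 0 0 1 0; 0 0 0 1]
T2·T1 = [3 0 0 0; 0 -1 0 0; 0 0 2 0; 0 0 0 1]
T3·…·T1 = [-3 0 0 0; 0 -1 0 0; 0 0 2 0; 0 0 0 1]
T4·…·T1 = [-6 0 0 0; 0 -3/2 0 0; 0 0 -6 0; 0 0 0 1]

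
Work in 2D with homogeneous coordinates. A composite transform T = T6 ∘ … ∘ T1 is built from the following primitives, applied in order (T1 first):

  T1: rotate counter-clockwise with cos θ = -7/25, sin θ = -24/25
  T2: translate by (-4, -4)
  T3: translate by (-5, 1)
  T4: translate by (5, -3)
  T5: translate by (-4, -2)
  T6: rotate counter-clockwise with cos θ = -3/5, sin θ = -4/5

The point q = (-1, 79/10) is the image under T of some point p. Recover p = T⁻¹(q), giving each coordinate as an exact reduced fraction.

p = (-3, 3/2)

T1 = [-7/25 24/25 0; -24/25 -7/25 0; 0 0 1]
T2·T1 = [-7/25 24/25 -4; -24/25 -7/25 -4; 0 0 1]
T3·…·T1 = [-7/25 24/25 -9; -24/25 -7/25 -3; 0 0 1]
T4·…·T1 = [-7/25 24/25 -4; -24/25 -7/25 -6; 0 0 1]
T5·…·T1 = [-7/25 24/25 -8; -24/25 -7/25 -8; 0 0 1]
T6·…·T1 = [-3/5 -4/5 -8/5; 4/5 -3/5 56/5; 0 0 1]
det M = 1; M⁻¹ = [-3/5 4/5 -248/25; -4/5 -3/5 136/25; 0 0 1]
M⁻¹ · (-1, 79/10)ᵀ = (-3, 3/2)ᵀ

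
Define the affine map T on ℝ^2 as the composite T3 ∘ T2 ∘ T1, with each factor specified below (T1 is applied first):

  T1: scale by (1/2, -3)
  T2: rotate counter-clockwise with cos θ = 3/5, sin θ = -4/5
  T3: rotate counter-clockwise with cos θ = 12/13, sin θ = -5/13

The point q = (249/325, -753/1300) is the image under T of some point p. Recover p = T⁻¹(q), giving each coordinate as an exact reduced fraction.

T1 = [1/2 0 0; 0 -3 0; 0 0 1]
T2·T1 = [3/10 -12/5 0; -2/5 -9/5 0; 0 0 1]
T3·…·T1 = [8/65 -189/65 0; -63/130 -48/65 0; 0 0 1]
det M = -3/2; M⁻¹ = [32/65 -126/65 0; -21/65 -16/195 0; 0 0 1]
M⁻¹ · (249/325, -753/1300)ᵀ = (3/2, -1/5)ᵀ

p = (3/2, -1/5)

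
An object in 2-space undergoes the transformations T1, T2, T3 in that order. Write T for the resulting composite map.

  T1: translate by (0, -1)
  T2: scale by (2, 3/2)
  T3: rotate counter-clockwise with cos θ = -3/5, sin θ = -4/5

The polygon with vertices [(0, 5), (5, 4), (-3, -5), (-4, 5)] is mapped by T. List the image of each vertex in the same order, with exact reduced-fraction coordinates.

T1 translate by (0, -1): (0, 5) → (0, 4); (5, 4) → (5, 3); (-3, -5) → (-3, -6); (-4, 5) → (-4, 4)
T2 scale by (2, 3/2): (0, 4) → (0, 6); (5, 3) → (10, 9/2); (-3, -6) → (-6, -9); (-4, 4) → (-8, 6)
T3 rotate counter-clockwise with cos θ = -3/5, sin θ = -4/5: (0, 6) → (24/5, -18/5); (10, 9/2) → (-12/5, -107/10); (-6, -9) → (-18/5, 51/5); (-8, 6) → (48/5, 14/5)

image vertices: (24/5, -18/5), (-12/5, -107/10), (-18/5, 51/5), (48/5, 14/5)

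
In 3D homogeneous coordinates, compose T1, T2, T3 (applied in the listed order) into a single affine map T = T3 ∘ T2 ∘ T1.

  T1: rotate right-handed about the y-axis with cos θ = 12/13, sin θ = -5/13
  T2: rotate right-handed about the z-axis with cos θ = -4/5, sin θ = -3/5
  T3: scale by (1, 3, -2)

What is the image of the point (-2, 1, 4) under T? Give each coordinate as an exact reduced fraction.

T(p) = (43/13, 48/13, -76/13)

T1 rotate right-handed about the y-axis with cos θ = 12/13, sin θ = -5/13: (-2, 1, 4) → (-44/13, 1, 38/13)
T2 rotate right-handed about the z-axis with cos θ = -4/5, sin θ = -3/5: (-44/13, 1, 38/13) → (43/13, 16/13, 38/13)
T3 scale by (1, 3, -2): (43/13, 16/13, 38/13) → (43/13, 48/13, -76/13)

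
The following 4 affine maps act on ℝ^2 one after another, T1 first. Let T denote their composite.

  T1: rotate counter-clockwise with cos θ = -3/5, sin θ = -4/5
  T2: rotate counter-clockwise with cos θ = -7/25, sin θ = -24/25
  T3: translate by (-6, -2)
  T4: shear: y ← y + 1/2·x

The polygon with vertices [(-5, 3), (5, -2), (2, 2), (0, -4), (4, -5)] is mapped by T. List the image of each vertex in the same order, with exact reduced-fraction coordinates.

T1 rotate counter-clockwise with cos θ = -3/5, sin θ = -4/5: (-5, 3) → (27/5, 11/5); (5, -2) → (-23/5, -14/5); (2, 2) → (2/5, -14/5); (0, -4) → (-16/5, 12/5); (4, -5) → (-32/5, -1/5)
T2 rotate counter-clockwise with cos θ = -7/25, sin θ = -24/25: (27/5, 11/5) → (3/5, -29/5); (-23/5, -14/5) → (-7/5, 26/5); (2/5, -14/5) → (-14/5, 2/5); (-16/5, 12/5) → (16/5, 12/5); (-32/5, -1/5) → (8/5, 31/5)
T3 translate by (-6, -2): (3/5, -29/5) → (-27/5, -39/5); (-7/5, 26/5) → (-37/5, 16/5); (-14/5, 2/5) → (-44/5, -8/5); (16/5, 12/5) → (-14/5, 2/5); (8/5, 31/5) → (-22/5, 21/5)
T4 shear: y ← y + 1/2·x: (-27/5, -39/5) → (-27/5, -21/2); (-37/5, 16/5) → (-37/5, -1/2); (-44/5, -8/5) → (-44/5, -6); (-14/5, 2/5) → (-14/5, -1); (-22/5, 21/5) → (-22/5, 2)

image vertices: (-27/5, -21/2), (-37/5, -1/2), (-44/5, -6), (-14/5, -1), (-22/5, 2)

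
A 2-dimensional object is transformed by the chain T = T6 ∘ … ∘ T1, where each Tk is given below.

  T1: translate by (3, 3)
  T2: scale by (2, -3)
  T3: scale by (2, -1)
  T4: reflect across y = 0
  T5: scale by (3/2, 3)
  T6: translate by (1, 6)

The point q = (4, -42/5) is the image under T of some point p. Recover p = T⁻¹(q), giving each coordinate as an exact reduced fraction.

T1 = [1 0 3; 0 1 3; 0 0 1]
T2·T1 = [2 0 6; 0 -3 -9; 0 0 1]
T3·…·T1 = [4 0 12; 0 3 9; 0 0 1]
T4·…·T1 = [4 0 12; 0 -3 -9; 0 0 1]
T5·…·T1 = [6 0 18; 0 -9 -27; 0 0 1]
T6·…·T1 = [6 0 19; 0 -9 -21; 0 0 1]
det M = -54; M⁻¹ = [1/6 0 -19/6; 0 -1/9 -7/3; 0 0 1]
M⁻¹ · (4, -42/5)ᵀ = (-5/2, -7/5)ᵀ

p = (-5/2, -7/5)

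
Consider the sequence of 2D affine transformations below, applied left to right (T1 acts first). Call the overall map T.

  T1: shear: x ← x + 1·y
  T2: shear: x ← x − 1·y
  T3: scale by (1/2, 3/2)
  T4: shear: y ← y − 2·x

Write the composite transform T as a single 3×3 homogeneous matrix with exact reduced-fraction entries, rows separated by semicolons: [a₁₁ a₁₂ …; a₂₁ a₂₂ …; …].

T = [1/2 0 0; -1 3/2 0; 0 0 1]

T1 = [1 1 0; 0 1 0; 0 0 1]
T2·T1 = [1 0 0; 0 1 0; 0 0 1]
T3·…·T1 = [1/2 0 0; 0 3/2 0; 0 0 1]
T4·…·T1 = [1/2 0 0; -1 3/2 0; 0 0 1]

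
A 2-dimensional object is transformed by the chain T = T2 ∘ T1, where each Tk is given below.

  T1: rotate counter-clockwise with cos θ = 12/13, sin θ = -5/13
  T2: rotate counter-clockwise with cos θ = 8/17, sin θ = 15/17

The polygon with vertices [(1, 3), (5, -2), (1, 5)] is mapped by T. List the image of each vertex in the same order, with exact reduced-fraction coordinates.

image vertices: (-249/221, 653/221), (1135/221, 358/221), (-529/221, 995/221)

T1 rotate counter-clockwise with cos θ = 12/13, sin θ = -5/13: (1, 3) → (27/13, 31/13); (5, -2) → (50/13, -49/13); (1, 5) → (37/13, 55/13)
T2 rotate counter-clockwise with cos θ = 8/17, sin θ = 15/17: (27/13, 31/13) → (-249/221, 653/221); (50/13, -49/13) → (1135/221, 358/221); (37/13, 55/13) → (-529/221, 995/221)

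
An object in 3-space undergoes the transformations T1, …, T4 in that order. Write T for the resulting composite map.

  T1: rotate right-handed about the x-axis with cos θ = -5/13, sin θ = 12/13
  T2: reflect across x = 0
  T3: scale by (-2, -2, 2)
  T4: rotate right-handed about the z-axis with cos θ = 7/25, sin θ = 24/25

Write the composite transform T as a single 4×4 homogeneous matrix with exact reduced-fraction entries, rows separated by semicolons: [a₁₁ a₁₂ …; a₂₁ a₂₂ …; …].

T1 = [1 0 0 0; 0 -5/13 -12/13 0; 0 12/13 -5/13 0; 0 0 0 1]
T2·T1 = [-1 0 0 0; 0 -5/13 -12/13 0; 0 12/13 -5/13 0; 0 0 0 1]
T3·…·T1 = [2 0 0 0; 0 10/13 24/13 0; 0 24/13 -10/13 0; 0 0 0 1]
T4·…·T1 = [14/25 -48/65 -576/325 0; 48/25 14/65 168/325 0; 0 24/13 -10/13 0; 0 0 0 1]

T = [14/25 -48/65 -576/325 0; 48/25 14/65 168/325 0; 0 24/13 -10/13 0; 0 0 0 1]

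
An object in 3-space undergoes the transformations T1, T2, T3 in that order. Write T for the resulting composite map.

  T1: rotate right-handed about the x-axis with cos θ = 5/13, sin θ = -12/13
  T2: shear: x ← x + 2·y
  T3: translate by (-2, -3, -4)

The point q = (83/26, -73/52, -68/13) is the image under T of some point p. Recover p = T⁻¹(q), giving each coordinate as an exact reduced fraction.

T1 = [1 0 0 0; 0 5/13 12/13 0; 0 -12/13 5/13 0; 0 0 0 1]
T2·T1 = [1 10/13 24/13 0; 0 5/13 12/13 0; 0 -12/13 5/13 0; 0 0 0 1]
T3·…·T1 = [1 10/13 24/13 -2; 0 5/13 12/13 -3; 0 -12/13 5/13 -4; 0 0 0 1]
det M = 1; M⁻¹ = [1 -2 0 -4; 0 5/13 -12/13 -33/13; 0 12/13 5/13 56/13; 0 0 0 1]
M⁻¹ · (83/26, -73/52, -68/13)ᵀ = (2, 7/4, 1)ᵀ

p = (2, 7/4, 1)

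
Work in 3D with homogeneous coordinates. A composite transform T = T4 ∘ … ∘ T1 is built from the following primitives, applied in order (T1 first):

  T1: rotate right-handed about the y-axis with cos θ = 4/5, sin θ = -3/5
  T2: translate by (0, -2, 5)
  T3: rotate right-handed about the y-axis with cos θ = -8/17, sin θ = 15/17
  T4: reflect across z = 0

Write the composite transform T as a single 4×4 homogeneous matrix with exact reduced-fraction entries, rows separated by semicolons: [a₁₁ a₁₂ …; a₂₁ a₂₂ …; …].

T = [13/85 0 84/85 75/17; 0 1 0 -2; 84/85 0 -13/85 40/17; 0 0 0 1]

T1 = [4/5 0 -3/5 0; 0 1 0 0; 3/5 0 4/5 0; 0 0 0 1]
T2·T1 = [4/5 0 -3/5 0; 0 1 0 -2; 3/5 0 4/5 5; 0 0 0 1]
T3·…·T1 = [13/85 0 84/85 75/17; 0 1 0 -2; -84/85 0 13/85 -40/17; 0 0 0 1]
T4·…·T1 = [13/85 0 84/85 75/17; 0 1 0 -2; 84/85 0 -13/85 40/17; 0 0 0 1]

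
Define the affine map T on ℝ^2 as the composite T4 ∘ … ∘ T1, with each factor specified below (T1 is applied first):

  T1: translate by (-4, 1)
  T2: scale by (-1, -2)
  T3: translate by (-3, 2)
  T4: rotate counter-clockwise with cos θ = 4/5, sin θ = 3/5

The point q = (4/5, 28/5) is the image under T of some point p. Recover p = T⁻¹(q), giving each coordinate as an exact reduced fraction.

T1 = [1 0 -4; 0 1 1; 0 0 1]
T2·T1 = [-1 0 4; 0 -2 -2; 0 0 1]
T3·…·T1 = [-1 0 1; 0 -2 0; 0 0 1]
T4·…·T1 = [-4/5 6/5 4/5; -3/5 -8/5 3/5; 0 0 1]
det M = 2; M⁻¹ = [-4/5 -3/5 1; 3/10 -2/5 0; 0 0 1]
M⁻¹ · (4/5, 28/5)ᵀ = (-3, -2)ᵀ

p = (-3, -2)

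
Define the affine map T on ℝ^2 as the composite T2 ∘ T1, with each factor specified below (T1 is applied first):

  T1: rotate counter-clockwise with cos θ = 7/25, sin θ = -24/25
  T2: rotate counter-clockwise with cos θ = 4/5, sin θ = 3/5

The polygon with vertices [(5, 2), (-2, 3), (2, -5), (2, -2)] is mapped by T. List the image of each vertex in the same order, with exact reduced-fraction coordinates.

T1 rotate counter-clockwise with cos θ = 7/25, sin θ = -24/25: (5, 2) → (83/25, -106/25); (-2, 3) → (58/25, 69/25); (2, -5) → (-106/25, -83/25); (2, -2) → (-34/25, -62/25)
T2 rotate counter-clockwise with cos θ = 4/5, sin θ = 3/5: (83/25, -106/25) → (26/5, -7/5); (58/25, 69/25) → (1/5, 18/5); (-106/25, -83/25) → (-7/5, -26/5); (-34/25, -62/25) → (2/5, -14/5)

image vertices: (26/5, -7/5), (1/5, 18/5), (-7/5, -26/5), (2/5, -14/5)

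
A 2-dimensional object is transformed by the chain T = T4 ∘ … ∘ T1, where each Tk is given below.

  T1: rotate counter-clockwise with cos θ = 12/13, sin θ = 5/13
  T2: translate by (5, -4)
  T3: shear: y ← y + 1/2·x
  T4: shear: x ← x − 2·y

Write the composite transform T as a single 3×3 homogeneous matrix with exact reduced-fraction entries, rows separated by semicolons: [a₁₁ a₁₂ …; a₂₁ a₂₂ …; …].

T = [-10/13 -24/13 8; 11/13 19/26 -3/2; 0 0 1]

T1 = [12/13 -5/13 0; 5/13 12/13 0; 0 0 1]
T2·T1 = [12/13 -5/13 5; 5/13 12/13 -4; 0 0 1]
T3·…·T1 = [12/13 -5/13 5; 11/13 19/26 -3/2; 0 0 1]
T4·…·T1 = [-10/13 -24/13 8; 11/13 19/26 -3/2; 0 0 1]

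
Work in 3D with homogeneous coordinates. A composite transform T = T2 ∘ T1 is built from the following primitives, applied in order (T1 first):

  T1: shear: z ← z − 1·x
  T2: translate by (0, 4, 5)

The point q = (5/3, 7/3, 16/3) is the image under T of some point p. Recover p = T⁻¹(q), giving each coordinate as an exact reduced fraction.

T1 = [1 0 0 0; 0 1 0 0; -1 0 1 0; 0 0 0 1]
T2·T1 = [1 0 0 0; 0 1 0 4; -1 0 1 5; 0 0 0 1]
det M = 1; M⁻¹ = [1 0 0 0; 0 1 0 -4; 1 0 1 -5; 0 0 0 1]
M⁻¹ · (5/3, 7/3, 16/3)ᵀ = (5/3, -5/3, 2)ᵀ

p = (5/3, -5/3, 2)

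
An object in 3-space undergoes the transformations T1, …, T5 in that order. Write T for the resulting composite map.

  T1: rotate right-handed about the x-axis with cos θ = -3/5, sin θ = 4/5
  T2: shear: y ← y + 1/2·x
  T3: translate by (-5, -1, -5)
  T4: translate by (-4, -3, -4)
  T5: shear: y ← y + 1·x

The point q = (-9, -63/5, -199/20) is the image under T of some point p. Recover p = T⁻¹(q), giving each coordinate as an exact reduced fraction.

T1 = [1 0 0 0; 0 -3/5 -4/5 0; 0 4/5 -3/5 0; 0 0 0 1]
T2·T1 = [1 0 0 0; 1/2 -3/5 -4/5 0; 0 4/5 -3/5 0; 0 0 0 1]
T3·…·T1 = [1 0 0 -5; 1/2 -3/5 -4/5 -1; 0 4/5 -3/5 -5; 0 0 0 1]
T4·…·T1 = [1 0 0 -9; 1/2 -3/5 -4/5 -4; 0 4/5 -3/5 -9; 0 0 0 1]
T5·…·T1 = [1 0 0 -9; 3/2 -3/5 -4/5 -13; 0 4/5 -3/5 -9; 0 0 0 1]
det M = 1; M⁻¹ = [1 0 0 9; 9/10 -3/5 4/5 15/2; 6/5 -4/5 -3/5 -5; 0 0 0 1]
M⁻¹ · (-9, -63/5, -199/20)ᵀ = (0, -1, 1/4)ᵀ

p = (0, -1, 1/4)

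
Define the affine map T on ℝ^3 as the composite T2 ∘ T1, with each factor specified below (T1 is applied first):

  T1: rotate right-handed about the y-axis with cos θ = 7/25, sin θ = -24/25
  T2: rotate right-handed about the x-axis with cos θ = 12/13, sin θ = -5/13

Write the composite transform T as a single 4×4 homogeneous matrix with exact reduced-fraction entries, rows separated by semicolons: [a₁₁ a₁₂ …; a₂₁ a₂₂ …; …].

T = [7/25 0 -24/25 0; 24/65 12/13 7/65 0; 288/325 -5/13 84/325 0; 0 0 0 1]

T1 = [7/25 0 -24/25 0; 0 1 0 0; 24/25 0 7/25 0; 0 0 0 1]
T2·T1 = [7/25 0 -24/25 0; 24/65 12/13 7/65 0; 288/325 -5/13 84/325 0; 0 0 0 1]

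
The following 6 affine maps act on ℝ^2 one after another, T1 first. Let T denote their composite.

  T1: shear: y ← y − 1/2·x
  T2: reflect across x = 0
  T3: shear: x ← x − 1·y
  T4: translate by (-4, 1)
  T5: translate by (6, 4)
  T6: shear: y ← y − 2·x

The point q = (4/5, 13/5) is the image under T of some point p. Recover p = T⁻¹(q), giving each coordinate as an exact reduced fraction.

T1 = [1 0 0; -1/2 1 0; 0 0 1]
T2·T1 = [-1 0 0; -1/2 1 0; 0 0 1]
T3·…·T1 = [-1/2 -1 0; -1/2 1 0; 0 0 1]
T4·…·T1 = [-1/2 -1 -4; -1/2 1 1; 0 0 1]
T5·…·T1 = [-1/2 -1 2; -1/2 1 5; 0 0 1]
T6·…·T1 = [-1/2 -1 2; 1/2 3 1; 0 0 1]
det M = -1; M⁻¹ = [-3 -1 7; 1/2 1/2 -3/2; 0 0 1]
M⁻¹ · (4/5, 13/5)ᵀ = (2, 1/5)ᵀ

p = (2, 1/5)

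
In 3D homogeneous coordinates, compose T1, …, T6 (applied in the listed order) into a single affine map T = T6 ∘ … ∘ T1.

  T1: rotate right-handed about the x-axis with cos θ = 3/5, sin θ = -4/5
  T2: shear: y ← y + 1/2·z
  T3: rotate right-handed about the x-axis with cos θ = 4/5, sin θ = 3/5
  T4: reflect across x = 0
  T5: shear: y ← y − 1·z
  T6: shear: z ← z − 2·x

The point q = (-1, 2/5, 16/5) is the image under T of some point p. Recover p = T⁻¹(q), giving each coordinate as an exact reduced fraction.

p = (1, 6/5, 8/5)

T1 = [1 0 0 0; 0 3/5 4/5 0; 0 -4/5 3/5 0; 0 0 0 1]
T2·T1 = [1 0 0 0; 0 1/5 11/10 0; 0 -4/5 3/5 0; 0 0 0 1]
T3·…·T1 = [1 0 0 0; 0 16/25 13/25 0; 0 -13/25 57/50 0; 0 0 0 1]
T4·…·T1 = [-1 0 0 0; 0 16/25 13/25 0; 0 -13/25 57/50 0; 0 0 0 1]
T5·…·T1 = [-1 0 0 0; 0 29/25 -31/50 0; 0 -13/25 57/50 0; 0 0 0 1]
T6·…·T1 = [-1 0 0 0; 0 29/25 -31/50 0; 2 -13/25 57/50 0; 0 0 0 1]
det M = -1; M⁻¹ = [-1 0 0 0; 31/25 57/50 31/50 0; 58/25 13/25 29/25 0; 0 0 0 1]
M⁻¹ · (-1, 2/5, 16/5)ᵀ = (1, 6/5, 8/5)ᵀ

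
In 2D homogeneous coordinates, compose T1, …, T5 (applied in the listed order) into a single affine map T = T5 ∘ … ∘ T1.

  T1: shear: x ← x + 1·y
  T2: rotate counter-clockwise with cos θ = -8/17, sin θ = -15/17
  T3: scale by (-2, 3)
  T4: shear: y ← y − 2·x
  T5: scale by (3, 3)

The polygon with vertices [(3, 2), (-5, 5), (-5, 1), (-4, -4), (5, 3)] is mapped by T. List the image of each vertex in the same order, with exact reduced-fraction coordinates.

T1 shear: x ← x + 1·y: (3, 2) → (5, 2); (-5, 5) → (0, 5); (-5, 1) → (-4, 1); (-4, -4) → (-8, -4); (5, 3) → (8, 3)
T2 rotate counter-clockwise with cos θ = -8/17, sin θ = -15/17: (5, 2) → (-10/17, -91/17); (0, 5) → (75/17, -40/17); (-4, 1) → (47/17, 52/17); (-8, -4) → (4/17, 152/17); (8, 3) → (-19/17, -144/17)
T3 scale by (-2, 3): (-10/17, -91/17) → (20/17, -273/17); (75/17, -40/17) → (-150/17, -120/17); (47/17, 52/17) → (-94/17, 156/17); (4/17, 152/17) → (-8/17, 456/17); (-19/17, -144/17) → (38/17, -432/17)
T4 shear: y ← y − 2·x: (20/17, -273/17) → (20/17, -313/17); (-150/17, -120/17) → (-150/17, 180/17); (-94/17, 156/17) → (-94/17, 344/17); (-8/17, 456/17) → (-8/17, 472/17); (38/17, -432/17) → (38/17, -508/17)
T5 scale by (3, 3): (20/17, -313/17) → (60/17, -939/17); (-150/17, 180/17) → (-450/17, 540/17); (-94/17, 344/17) → (-282/17, 1032/17); (-8/17, 472/17) → (-24/17, 1416/17); (38/17, -508/17) → (114/17, -1524/17)

image vertices: (60/17, -939/17), (-450/17, 540/17), (-282/17, 1032/17), (-24/17, 1416/17), (114/17, -1524/17)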